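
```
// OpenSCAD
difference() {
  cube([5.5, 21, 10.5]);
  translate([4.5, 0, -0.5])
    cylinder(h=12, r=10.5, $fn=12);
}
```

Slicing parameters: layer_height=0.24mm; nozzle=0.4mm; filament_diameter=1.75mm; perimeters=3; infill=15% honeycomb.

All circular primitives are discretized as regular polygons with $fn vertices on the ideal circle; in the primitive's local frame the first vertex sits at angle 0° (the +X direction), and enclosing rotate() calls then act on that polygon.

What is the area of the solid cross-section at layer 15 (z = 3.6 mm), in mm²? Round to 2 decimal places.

At z = 3.6 mm: the cube (footprint 5.5×21) is included at this height (area 115.50 mm²); the cylinder at (4.5, 0): section is a regular 12-gon, circumradius r=10.5 (area = (12/2)·10.500²·sin(360°/12) = 330.75 mm²); After the difference (first − rest): starting from the 5.5×21 cube (115.50 mm²), the r=10.5 cylinder at (4.5, 0) partially overlaps it — only the 54.90 mm² overlap (of its 330.75 mm²) is removed, clipping the outline — area = 60.60 mm². Overall, the cross-section is a single solid region. Net area = 60.60 mm².

60.60 mm²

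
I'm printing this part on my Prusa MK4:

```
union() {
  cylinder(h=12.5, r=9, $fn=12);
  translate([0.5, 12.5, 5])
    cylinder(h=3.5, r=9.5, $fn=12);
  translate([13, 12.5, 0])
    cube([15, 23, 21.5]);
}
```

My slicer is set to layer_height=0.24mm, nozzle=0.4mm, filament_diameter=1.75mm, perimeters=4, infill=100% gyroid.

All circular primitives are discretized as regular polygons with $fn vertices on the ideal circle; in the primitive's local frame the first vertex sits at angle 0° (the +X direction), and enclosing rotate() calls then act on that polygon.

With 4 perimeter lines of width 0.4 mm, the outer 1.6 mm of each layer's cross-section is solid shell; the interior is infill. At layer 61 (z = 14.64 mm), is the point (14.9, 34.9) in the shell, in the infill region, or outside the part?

At z = 14.64 mm: the cylinder is not intersected at this z (z outside [0, 12.5]); the cylinder at (0.5, 12.5) is absent (z outside [5, 8.5]); the cube at (13, 12.5) is present — its section is the full 15×23 rectangle; Merging all regions: only the 15×23 cube at (13, 12.5) is present, so the union is just that shape — 1 connected region. Overall, the cross-section is a single solid region. The nearest boundary edge runs (28.00, 35.50)→(13.00, 35.50); distance from the point to it = 0.60 mm. The point is inside the cross-section, 0.60 mm from the nearest boundary — within the 1.6 mm shell band (4 × 0.4).

shell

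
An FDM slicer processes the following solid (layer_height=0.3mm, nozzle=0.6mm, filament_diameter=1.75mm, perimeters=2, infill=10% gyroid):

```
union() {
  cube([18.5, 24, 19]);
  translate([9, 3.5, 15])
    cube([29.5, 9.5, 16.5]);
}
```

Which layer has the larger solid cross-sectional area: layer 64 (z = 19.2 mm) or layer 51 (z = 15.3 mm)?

Layer 64 (z = 19.2): the cube is not intersected at this z (z outside [0, 19]); the cube at (9, 3.5) (footprint 29.5×9.5) is included at this height (area 280.25 mm²); Taking the union: only the 29.5×9.5 cube at (9, 3.5) is present, so the union is just that shape — area = 280.25 mm². So its area = 280.25 mm². Layer 51 (z = 15.3): the cube is present — its section is the full 18.5×24 rectangle (area 444.00 mm²); the cube at (9, 3.5) is present — its section is the full 29.5×9.5 rectangle (area 280.25 mm²); Merging all regions: the regions partially overlap — summed areas 724.25 mm² minus the doubly-counted overlap 90.25 mm² gives 634.00 mm² — area = 634.00 mm². So its area = 634.00 mm². Layer 51 is larger (634.00 vs 280.25 mm²).

layer 51 (z = 15.3 mm)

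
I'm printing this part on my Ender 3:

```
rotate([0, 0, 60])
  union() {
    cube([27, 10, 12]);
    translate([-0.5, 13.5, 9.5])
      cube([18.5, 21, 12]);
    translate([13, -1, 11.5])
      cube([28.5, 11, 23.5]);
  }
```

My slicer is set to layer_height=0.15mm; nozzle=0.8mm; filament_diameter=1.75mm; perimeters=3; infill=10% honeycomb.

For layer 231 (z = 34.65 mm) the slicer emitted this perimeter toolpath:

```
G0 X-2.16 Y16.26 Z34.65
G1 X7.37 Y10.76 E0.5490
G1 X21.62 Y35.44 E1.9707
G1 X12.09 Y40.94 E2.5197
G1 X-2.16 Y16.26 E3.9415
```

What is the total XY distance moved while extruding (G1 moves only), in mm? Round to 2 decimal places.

Sum the Euclidean lengths of each G1 segment: total = 79.00 mm.

79.00 mm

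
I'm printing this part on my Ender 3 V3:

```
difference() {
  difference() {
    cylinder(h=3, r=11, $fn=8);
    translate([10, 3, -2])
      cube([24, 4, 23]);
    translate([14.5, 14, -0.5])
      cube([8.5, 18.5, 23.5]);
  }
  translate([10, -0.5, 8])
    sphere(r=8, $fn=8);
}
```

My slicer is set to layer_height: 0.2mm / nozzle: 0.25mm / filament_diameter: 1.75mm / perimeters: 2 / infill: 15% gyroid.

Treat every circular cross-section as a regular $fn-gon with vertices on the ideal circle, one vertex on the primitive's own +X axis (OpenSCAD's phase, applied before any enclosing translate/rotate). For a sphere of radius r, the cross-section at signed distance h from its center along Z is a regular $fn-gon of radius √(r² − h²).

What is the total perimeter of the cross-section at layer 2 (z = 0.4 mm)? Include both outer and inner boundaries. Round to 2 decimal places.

69.78 mm

At z = 0.4 mm: the cylinder: section is a regular 8-gon, circumradius r=11 (perimeter = 2·8·11.000·sin(180°/8) = 67.35 mm); the cube at (10, 3) is present — its section is the full 24×4 rectangle (perimeter 56.00 mm); the cube at (14.5, 14) is present — its section is the full 8.5×18.5 rectangle (perimeter 54.00 mm); Taking the first minus the rest: starting from the r=11 cylinder, the 24×4 cube at (10, 3) misses the remaining region (no effect); the 8.5×18.5 cube at (14.5, 14) misses the remaining region (no effect) — boundary = 67.35 mm; the r=8 sphere at (10, -0.5) contributes a regular 8-gon of circumradius √(8²−7.6²) = 2.498 (perimeter = 2·8·2.498·sin(180°/8) = 15.30 mm); After the difference (first − rest): starting from the result so far, the r=8 sphere at (10, -0.5) partially overlaps it — only the 11.14 mm² overlap (of its 17.65 mm²) is removed, clipping the outline — boundary = 69.78 mm. Overall, the cross-section is a single solid region. Total boundary length (outer) = 69.78 mm.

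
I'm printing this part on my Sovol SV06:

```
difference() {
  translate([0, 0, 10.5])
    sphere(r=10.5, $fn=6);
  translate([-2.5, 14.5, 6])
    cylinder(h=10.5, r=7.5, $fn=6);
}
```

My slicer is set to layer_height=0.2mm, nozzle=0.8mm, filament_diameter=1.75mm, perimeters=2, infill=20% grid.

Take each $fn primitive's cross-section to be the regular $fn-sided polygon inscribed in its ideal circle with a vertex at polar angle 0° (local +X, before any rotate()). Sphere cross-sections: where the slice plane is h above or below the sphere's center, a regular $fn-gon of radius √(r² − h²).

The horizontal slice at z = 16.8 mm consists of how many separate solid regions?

1

At z = 16.8 mm: the r=10.5 sphere contributes a regular 6-gon of circumradius √(10.5²−6.3²) = 8.400; the cylinder at (-2.5, 14.5) is absent (z outside [6, 16.5]); Taking the first minus the rest: none of the subtracted shapes is present at this height, so the r=10.5 sphere is unchanged — 1 connected region. The result has 1 disconnected region.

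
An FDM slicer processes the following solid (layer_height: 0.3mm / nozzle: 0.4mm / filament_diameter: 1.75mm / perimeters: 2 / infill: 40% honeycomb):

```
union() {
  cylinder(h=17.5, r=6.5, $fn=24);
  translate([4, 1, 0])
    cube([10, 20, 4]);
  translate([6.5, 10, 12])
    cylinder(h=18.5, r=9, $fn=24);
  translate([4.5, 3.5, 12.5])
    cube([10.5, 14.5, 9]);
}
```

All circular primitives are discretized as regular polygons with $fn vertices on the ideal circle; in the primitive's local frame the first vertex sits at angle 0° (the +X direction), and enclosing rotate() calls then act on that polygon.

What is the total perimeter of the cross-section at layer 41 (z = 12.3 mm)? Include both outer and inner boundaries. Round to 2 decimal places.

76.21 mm

At z = 12.3 mm: the r=6.5 cylinder gives a regular 24-gon of circumradius 6.5 (constant along its height) (perimeter = 2·24·6.500·sin(180°/24) = 40.72 mm); the cube at (4, 1) is not intersected at this z (z outside [0, 4]); the r=9 cylinder at (6.5, 10) contributes a regular 24-gon of circumradius 9 (perimeter = 2·24·9.000·sin(180°/24) = 56.39 mm); the cube at (4.5, 3.5) is not intersected at this z (z outside [12.5, 21.5]); Taking the union: the regions partially overlap (shared area 22.83 mm²), so the edge portions inside another operand are dropped and the merged outline is re-measured after clipping — boundary = 76.21 mm. Overall, the cross-section is a single solid region. Total boundary length (outer) = 76.21 mm.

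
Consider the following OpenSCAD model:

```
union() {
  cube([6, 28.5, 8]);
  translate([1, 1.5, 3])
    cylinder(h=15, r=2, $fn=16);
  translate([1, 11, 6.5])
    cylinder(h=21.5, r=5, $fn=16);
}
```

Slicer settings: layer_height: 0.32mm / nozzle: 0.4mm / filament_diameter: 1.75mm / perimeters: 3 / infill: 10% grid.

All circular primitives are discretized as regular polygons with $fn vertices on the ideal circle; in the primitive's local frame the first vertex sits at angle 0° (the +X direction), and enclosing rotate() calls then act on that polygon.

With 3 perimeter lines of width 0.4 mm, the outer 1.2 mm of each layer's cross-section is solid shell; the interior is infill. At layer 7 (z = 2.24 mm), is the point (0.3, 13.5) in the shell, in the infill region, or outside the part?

shell

At z = 2.24 mm: the cube (footprint 6×28.5) is included at this height; the cylinder at (1, 1.5) does not reach this height (z outside [3, 18]); the cylinder at (1, 11) is not intersected at this z (z outside [6.5, 28]); Taking the union: only the 6×28.5 cube is present, so the union is just that shape — 1 connected region. Overall, the cross-section is a single solid region. The nearest boundary edge runs (0.00, 28.50)→(0.00, 0.00); distance from the point to it = 0.30 mm. The point is inside the cross-section, 0.30 mm from the nearest boundary — within the 1.2 mm shell band (3 × 0.4).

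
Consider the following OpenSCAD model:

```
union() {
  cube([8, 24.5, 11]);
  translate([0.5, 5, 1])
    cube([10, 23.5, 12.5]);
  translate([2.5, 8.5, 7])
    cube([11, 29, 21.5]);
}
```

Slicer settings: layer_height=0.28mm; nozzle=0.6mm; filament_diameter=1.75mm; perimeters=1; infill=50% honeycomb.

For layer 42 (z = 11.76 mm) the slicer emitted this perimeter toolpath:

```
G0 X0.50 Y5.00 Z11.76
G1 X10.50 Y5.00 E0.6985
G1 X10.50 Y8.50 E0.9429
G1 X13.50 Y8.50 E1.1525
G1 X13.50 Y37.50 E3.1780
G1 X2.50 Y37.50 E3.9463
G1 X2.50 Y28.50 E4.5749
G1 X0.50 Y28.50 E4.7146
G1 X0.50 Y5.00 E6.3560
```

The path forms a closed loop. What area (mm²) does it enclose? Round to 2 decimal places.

394.00 mm²

Apply the shoelace formula to the sequence of (X, Y) vertices; enclosed area = 394.00 mm².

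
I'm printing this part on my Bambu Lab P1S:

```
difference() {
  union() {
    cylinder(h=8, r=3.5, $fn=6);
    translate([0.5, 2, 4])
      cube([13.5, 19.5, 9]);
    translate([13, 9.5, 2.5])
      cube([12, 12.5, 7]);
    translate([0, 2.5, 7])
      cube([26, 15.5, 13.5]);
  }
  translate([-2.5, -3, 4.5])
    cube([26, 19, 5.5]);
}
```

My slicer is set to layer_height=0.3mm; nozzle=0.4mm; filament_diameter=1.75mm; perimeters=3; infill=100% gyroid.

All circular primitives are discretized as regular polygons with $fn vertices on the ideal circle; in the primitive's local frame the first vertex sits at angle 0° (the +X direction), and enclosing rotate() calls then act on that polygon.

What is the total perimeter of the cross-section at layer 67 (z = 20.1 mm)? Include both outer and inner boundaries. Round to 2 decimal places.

83.00 mm

At z = 20.1 mm: the cylinder does not reach this height (z outside [0, 8]); the cube at (0.5, 2) is absent (z outside [4, 13]); the cube at (13, 9.5) does not reach this height (z outside [2.5, 9.5]); the 26×15.5 cube at (0, 2.5) contributes its full rectangle (perimeter 83.00 mm); Taking the union: only the 26×15.5 cube at (0, 2.5) is present, so the union is just that shape — boundary = 83.00 mm; the cube at (-2.5, -3) does not reach this height (z outside [4.5, 10]); Taking the first minus the rest: none of the subtracted shapes is present at this height, so that combined region is unchanged — boundary = 83.00 mm. Overall, the cross-section is a single solid region. Total boundary length (outer) = 83.00 mm.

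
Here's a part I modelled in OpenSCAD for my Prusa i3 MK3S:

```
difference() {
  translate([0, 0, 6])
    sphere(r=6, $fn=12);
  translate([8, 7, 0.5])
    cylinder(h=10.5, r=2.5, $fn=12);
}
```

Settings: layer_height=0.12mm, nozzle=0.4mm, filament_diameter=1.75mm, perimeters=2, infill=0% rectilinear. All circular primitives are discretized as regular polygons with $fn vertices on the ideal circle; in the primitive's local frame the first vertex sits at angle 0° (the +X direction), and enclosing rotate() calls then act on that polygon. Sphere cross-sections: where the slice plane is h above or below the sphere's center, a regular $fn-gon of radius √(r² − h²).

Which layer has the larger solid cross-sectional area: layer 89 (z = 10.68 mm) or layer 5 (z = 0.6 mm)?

Layer 89 (z = 10.68): the r=6 sphere contributes a regular 12-gon of circumradius √(6²−4.68²) = 3.755 (area = (12/2)·3.755²·sin(360°/12) = 42.29 mm²); the cylinder at (8, 7): section is a regular 12-gon, circumradius r=2.5 (area = (12/2)·2.500²·sin(360°/12) = 18.75 mm²); Subtracting the remaining from the first: starting from the r=6 sphere (42.29 mm²), the r=2.5 cylinder at (8, 7) misses the remaining region (no effect) — area = 42.29 mm². So its area = 42.29 mm². Layer 5 (z = 0.6): the sphere: section is a regular 12-gon, circumradius = √(r²−h²) = √(6²−5.4²) = 2.615 (area = (12/2)·2.615²·sin(360°/12) = 20.52 mm²); the cylinder at (8, 7): section is a regular 12-gon, circumradius r=2.5 (area = (12/2)·2.500²·sin(360°/12) = 18.75 mm²); Taking the first minus the rest: starting from the r=6 sphere (20.52 mm²), the r=2.5 cylinder at (8, 7) misses the remaining region (no effect) — area = 20.52 mm². So its area = 20.52 mm². Layer 89 is larger (42.29 vs 20.52 mm²).

layer 89 (z = 10.68 mm)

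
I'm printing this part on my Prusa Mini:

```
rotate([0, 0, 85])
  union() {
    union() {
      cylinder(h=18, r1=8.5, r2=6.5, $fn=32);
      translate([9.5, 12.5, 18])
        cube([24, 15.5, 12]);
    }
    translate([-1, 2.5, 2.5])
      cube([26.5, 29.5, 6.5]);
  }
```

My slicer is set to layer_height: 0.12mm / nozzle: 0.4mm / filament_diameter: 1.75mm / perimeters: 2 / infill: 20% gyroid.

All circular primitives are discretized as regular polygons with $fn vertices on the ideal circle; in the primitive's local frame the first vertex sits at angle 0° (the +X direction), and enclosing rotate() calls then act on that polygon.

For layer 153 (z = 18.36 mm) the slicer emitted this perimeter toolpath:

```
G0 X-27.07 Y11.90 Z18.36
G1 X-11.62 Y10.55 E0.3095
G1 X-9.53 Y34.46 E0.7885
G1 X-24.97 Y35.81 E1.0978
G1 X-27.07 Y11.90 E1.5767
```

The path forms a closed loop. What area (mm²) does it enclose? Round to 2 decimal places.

Apply the shoelace formula to the sequence of (X, Y) vertices; enclosed area = 372.12 mm².

372.12 mm²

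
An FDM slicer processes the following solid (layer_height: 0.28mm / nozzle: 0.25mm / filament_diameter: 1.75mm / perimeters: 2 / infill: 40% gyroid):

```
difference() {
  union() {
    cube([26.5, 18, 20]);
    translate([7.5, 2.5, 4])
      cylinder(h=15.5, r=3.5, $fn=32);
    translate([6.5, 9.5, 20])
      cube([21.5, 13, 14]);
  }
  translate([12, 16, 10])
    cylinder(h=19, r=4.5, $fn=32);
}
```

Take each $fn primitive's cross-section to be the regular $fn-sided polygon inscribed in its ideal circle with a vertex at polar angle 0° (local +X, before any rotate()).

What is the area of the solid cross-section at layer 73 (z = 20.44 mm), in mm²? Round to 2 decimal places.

At z = 20.44 mm: the cube is absent (z outside [0, 20]); the cylinder at (7.5, 2.5) is absent (z outside [4, 19.5]); the cube at (6.5, 9.5) (footprint 21.5×13) is included at this height (area 279.50 mm²); Taking the union: only the 21.5×13 cube at (6.5, 9.5) is present, so the union is just that shape — area = 279.50 mm²; the r=4.5 cylinder at (12, 16) gives a regular 32-gon of circumradius 4.5 (constant along its height) (area = (32/2)·4.500²·sin(360°/32) = 63.21 mm²); After the difference (first − rest): starting from that combined region (279.50 mm²), the r=4.5 cylinder at (12, 16) lies wholly inside it (removes its full 63.21 mm² and its 28.23 mm outline becomes a hole wall) — area = 216.29 mm². Overall, the cross-section is one region with 1 hole. Net area = 216.29 mm².

216.29 mm²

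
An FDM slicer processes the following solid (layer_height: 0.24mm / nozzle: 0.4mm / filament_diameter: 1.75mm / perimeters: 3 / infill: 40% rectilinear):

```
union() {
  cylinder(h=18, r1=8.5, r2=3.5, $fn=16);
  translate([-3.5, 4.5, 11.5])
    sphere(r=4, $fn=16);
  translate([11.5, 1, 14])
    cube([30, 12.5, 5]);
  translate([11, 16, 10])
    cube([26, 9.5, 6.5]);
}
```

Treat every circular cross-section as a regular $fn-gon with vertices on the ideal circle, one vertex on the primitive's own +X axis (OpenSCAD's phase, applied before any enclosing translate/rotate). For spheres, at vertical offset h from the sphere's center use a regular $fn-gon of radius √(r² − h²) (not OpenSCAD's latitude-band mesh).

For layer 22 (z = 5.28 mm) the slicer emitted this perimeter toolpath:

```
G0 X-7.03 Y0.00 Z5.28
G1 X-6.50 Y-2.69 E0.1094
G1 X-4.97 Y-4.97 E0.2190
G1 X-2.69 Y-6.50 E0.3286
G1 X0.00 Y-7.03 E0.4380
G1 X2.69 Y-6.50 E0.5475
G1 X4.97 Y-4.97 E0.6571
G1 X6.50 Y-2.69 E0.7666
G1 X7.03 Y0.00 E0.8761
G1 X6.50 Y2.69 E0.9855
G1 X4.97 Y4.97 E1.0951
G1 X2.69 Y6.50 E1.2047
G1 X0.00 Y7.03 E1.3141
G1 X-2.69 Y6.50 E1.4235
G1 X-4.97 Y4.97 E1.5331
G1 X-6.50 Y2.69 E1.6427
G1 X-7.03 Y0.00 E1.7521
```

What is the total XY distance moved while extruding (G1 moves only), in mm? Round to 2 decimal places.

43.90 mm

Sum the Euclidean lengths of each G1 segment: total = 43.90 mm.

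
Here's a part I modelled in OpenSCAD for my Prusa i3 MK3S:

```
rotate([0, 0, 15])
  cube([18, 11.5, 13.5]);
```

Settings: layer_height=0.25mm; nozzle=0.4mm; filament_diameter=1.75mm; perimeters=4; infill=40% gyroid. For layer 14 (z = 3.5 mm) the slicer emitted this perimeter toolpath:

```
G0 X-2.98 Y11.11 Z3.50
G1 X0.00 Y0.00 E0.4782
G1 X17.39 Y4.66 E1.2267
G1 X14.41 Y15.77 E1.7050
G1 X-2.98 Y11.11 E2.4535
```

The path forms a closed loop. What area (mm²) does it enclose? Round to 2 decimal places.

207.09 mm²

Apply the shoelace formula to the sequence of (X, Y) vertices; enclosed area = 207.09 mm².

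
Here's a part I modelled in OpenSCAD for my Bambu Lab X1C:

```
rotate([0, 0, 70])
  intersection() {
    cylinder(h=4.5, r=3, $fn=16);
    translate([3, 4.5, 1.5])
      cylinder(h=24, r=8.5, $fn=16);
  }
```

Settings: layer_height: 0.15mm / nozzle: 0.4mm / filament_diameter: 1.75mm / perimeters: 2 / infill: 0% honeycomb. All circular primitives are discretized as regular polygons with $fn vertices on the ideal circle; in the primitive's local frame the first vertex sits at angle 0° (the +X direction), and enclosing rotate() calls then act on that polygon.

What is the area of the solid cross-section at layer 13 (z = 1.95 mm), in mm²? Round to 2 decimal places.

At z = 1.95 mm: the cylinder: section is a regular 16-gon, circumradius r=3 (area = (16/2)·3.000²·sin(360°/16) = 27.55 mm²); the cylinder at (3, 4.5): section is a regular 16-gon, circumradius r=8.5 (area = (16/2)·8.500²·sin(360°/16) = 221.19 mm²); Taking the intersection: the r=8.5 cylinder at (3, 4.5) partially overlaps the r=3 cylinder; clipping to the common part keeps 27.54 mm² — area = 27.54 mm²; (rotated 70° about Z; rotation is an isometry so areas/perimeters/island counts are preserved). Overall, the cross-section is a single solid region. Net area = 27.54 mm².

27.54 mm²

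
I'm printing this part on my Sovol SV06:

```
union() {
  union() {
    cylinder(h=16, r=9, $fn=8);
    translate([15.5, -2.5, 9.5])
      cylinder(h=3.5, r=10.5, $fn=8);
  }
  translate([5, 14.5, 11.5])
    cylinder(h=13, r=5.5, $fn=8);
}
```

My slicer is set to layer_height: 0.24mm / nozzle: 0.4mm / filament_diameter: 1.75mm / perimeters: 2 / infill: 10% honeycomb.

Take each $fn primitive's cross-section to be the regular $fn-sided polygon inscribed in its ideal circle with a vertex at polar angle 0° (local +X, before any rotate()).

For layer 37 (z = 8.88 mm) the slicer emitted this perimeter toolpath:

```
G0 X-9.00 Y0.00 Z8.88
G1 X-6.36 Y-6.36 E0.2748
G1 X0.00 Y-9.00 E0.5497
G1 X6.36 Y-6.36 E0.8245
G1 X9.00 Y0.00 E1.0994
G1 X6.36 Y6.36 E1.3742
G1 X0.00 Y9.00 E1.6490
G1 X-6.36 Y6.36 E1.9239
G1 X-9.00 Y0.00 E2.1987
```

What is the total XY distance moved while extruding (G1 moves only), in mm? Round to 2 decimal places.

Sum the Euclidean lengths of each G1 segment: total = 55.09 mm.

55.09 mm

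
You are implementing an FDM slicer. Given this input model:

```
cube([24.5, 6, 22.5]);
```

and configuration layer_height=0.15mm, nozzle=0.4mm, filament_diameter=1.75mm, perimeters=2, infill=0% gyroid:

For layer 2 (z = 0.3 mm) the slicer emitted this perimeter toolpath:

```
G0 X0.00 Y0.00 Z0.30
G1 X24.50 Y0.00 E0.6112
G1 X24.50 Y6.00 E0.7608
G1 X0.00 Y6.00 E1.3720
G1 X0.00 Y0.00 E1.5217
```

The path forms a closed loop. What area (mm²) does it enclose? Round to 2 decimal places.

Apply the shoelace formula to the sequence of (X, Y) vertices; enclosed area = 147.00 mm².

147.00 mm²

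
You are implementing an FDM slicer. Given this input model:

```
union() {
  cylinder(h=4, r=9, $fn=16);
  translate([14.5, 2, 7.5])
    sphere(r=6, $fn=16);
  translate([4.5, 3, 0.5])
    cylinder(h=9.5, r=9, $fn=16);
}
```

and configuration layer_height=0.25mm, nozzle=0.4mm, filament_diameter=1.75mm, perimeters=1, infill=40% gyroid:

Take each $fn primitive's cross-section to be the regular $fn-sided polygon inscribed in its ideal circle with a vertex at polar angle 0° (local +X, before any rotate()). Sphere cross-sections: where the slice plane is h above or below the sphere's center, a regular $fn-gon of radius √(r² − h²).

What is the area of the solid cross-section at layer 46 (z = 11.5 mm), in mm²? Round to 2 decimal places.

61.23 mm²

At z = 11.5 mm: the cylinder does not reach this height (z outside [0, 4]); the r=6 sphere at (14.5, 2) slices to a regular 16-gon of circumradius 4.472 (√(r²−h²) with h=4 from center) (area = (16/2)·4.472²·sin(360°/16) = 61.23 mm²); the cylinder at (4.5, 3) is not intersected at this z (z outside [0.5, 10]); Merging all regions: only the r=6 sphere at (14.5, 2) is present, so the union is just that shape — area = 61.23 mm². Overall, the cross-section is a single solid region. Net area = 61.23 mm².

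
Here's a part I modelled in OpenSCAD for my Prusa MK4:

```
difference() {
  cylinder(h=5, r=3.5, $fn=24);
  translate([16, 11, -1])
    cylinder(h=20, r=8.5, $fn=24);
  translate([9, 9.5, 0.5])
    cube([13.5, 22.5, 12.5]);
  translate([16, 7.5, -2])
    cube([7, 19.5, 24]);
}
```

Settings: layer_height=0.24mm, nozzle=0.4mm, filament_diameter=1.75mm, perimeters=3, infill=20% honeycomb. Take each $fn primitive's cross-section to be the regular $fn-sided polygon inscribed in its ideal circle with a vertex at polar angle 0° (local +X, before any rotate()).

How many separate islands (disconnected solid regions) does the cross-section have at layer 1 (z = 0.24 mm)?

1

At z = 0.24 mm: the r=3.5 cylinder gives a regular 24-gon of circumradius 3.5 (constant along its height); the r=8.5 cylinder at (16, 11) contributes a regular 24-gon of circumradius 8.5; the cube at (9, 9.5) is absent (z outside [0.5, 13]); the 7×19.5 cube at (16, 7.5) contributes its full rectangle; Taking the first minus the rest: starting from the r=3.5 cylinder, the r=8.5 cylinder at (16, 11) misses the remaining region (no effect); the 7×19.5 cube at (16, 7.5) misses the remaining region (no effect) — 1 connected region. Overall, the cross-section is a single solid region. Island count = 1.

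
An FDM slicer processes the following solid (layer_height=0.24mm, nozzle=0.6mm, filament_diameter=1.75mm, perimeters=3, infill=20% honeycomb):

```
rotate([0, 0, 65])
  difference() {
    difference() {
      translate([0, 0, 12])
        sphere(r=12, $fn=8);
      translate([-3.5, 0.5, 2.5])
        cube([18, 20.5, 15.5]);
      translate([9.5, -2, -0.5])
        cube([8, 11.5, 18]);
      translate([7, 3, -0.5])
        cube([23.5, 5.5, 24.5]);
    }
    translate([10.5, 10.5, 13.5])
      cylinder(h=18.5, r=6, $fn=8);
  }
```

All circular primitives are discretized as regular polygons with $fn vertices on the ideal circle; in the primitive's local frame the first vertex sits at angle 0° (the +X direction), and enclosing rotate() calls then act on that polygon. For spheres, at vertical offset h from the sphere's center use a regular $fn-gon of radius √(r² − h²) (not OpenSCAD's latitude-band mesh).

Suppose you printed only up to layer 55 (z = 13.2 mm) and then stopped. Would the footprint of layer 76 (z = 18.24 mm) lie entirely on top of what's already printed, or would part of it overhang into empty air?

part overhangs

Compare the two slices. At z = 13.2: the sphere: section is a regular 8-gon, circumradius = √(r²−h²) = √(12²−1.2²) = 11.940 (area = (8/2)·11.940²·sin(360°/8) = 403.22 mm²); the 18×20.5 cube at (-3.5, 0.5) contributes its full rectangle (area 369.00 mm²); the cube at (9.5, -2) (footprint 8×11.5) is included at this height (area 92.00 mm²); the cube at (7, 3) is present — its section is the full 23.5×5.5 rectangle (area 129.25 mm²); Subtracting the remaining from the first: starting from the r=12 sphere (403.22 mm²), the 18×20.5 cube at (-3.5, 0.5) partially overlaps it — only the 132.39 mm² overlap (of its 369.00 mm²) is removed, clipping the outline; the 8×11.5 cube at (9.5, -2) partially overlaps it — only the 5.22 mm² overlap (of its 92.00 mm²) is removed, clipping the outline; the 23.5×5.5 cube at (7, 3) misses the remaining region (no effect) — area = 265.61 mm²; the cylinder at (10.5, 10.5) is absent (z outside [13.5, 32]); After the difference (first − rest): none of the subtracted shapes is present at this height, so the result so far is unchanged — area = 265.61 mm²; (whole slice rotated 65° about Z — lengths, areas and connectivity unchanged). At z = 18.24: the sphere: section is a regular 8-gon, circumradius = √(r²−h²) = √(12²−6.24²) = 10.250 (area = (8/2)·10.250²·sin(360°/8) = 297.16 mm²); the cube at (-3.5, 0.5) is not intersected at this z (z outside [2.5, 18]); the cube at (9.5, -2) does not reach this height (z outside [-0.5, 17.5]); the 23.5×5.5 cube at (7, 3) contributes its full rectangle (area 129.25 mm²); After the difference (first − rest): starting from the r=12 sphere (297.16 mm²), the 23.5×5.5 cube at (7, 3) partially overlaps it — only the 4.80 mm² overlap (of its 129.25 mm²) is removed, clipping the outline — area = 292.36 mm²; the r=6 cylinder at (10.5, 10.5) gives a regular 8-gon of circumradius 6 (constant along its height) (area = (8/2)·6.000²·sin(360°/8) = 101.82 mm²); After the difference (first − rest): starting from that combined region (292.36 mm²), the r=6 cylinder at (10.5, 10.5) partially overlaps it — only the 1.53 mm² overlap (of its 101.82 mm²) is removed, clipping the outline — area = 290.83 mm²; (whole slice rotated 65° about Z — lengths, areas and connectivity unchanged). Checking containment: at z = 18.24 the cross-section extends beyond the z = 13.2 cross-section by about 95.47 mm².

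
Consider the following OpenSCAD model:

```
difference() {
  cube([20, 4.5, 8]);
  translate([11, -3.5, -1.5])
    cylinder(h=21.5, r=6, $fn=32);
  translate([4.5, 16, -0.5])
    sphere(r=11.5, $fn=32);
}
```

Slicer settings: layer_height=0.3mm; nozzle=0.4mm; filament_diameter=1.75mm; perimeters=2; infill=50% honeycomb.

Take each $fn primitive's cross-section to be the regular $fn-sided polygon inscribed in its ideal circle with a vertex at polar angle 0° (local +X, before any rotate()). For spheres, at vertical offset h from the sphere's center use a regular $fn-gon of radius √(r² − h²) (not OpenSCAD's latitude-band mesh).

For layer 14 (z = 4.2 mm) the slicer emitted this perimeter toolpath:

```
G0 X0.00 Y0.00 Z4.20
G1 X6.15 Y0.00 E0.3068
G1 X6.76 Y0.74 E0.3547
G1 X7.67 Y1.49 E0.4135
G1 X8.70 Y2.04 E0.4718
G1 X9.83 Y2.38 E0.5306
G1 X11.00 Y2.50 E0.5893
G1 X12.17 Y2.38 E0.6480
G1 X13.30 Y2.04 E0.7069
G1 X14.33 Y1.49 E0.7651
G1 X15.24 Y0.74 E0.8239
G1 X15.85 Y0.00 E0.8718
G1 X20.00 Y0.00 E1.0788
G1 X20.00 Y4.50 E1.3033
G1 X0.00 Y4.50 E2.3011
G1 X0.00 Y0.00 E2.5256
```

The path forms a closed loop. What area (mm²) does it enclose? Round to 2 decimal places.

Apply the shoelace formula to the sequence of (X, Y) vertices; enclosed area = 73.18 mm².

73.18 mm²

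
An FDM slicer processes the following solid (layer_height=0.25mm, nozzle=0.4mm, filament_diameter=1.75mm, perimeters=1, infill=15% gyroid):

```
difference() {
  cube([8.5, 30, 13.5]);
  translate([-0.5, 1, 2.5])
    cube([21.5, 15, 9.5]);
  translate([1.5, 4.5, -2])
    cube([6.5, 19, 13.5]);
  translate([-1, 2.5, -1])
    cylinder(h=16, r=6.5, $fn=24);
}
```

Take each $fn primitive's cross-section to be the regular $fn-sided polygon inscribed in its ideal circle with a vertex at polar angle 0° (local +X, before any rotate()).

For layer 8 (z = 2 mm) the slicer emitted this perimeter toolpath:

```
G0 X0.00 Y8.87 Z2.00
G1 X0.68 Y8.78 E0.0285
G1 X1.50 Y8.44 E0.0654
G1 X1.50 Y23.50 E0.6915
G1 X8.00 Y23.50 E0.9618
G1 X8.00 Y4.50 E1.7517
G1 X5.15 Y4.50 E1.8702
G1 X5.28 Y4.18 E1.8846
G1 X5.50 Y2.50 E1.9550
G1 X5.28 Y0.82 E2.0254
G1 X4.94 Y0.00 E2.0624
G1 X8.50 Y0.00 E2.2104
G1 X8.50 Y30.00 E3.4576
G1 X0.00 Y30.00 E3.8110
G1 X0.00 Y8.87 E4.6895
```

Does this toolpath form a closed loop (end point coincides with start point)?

Start point (G0): (0.00, 8.87). End point (last G1): the path returns to the start — closed.

yes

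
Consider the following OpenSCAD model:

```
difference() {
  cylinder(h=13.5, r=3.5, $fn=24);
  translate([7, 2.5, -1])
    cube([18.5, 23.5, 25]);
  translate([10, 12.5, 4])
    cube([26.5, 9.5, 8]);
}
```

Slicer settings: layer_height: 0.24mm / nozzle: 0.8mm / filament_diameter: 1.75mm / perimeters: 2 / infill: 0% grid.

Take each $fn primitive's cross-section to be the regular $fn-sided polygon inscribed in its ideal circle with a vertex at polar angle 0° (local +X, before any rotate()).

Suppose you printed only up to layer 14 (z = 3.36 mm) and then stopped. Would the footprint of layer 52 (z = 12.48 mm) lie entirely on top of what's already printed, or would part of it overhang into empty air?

Compare the two slices. At z = 3.36: the r=3.5 cylinder contributes a regular 24-gon of circumradius 3.5 (area = (24/2)·3.500²·sin(360°/24) = 38.05 mm²); the 18.5×23.5 cube at (7, 2.5) contributes its full rectangle (area 434.75 mm²); the cube at (10, 12.5) is not intersected at this z (z outside [4, 12]); After the difference (first − rest): starting from the r=3.5 cylinder (38.05 mm²), the 18.5×23.5 cube at (7, 2.5) misses the remaining region (no effect) — area = 38.05 mm². At z = 12.48: the r=3.5 cylinder gives a regular 24-gon of circumradius 3.5 (constant along its height) (area = (24/2)·3.500²·sin(360°/24) = 38.05 mm²); the cube at (7, 2.5) is present — its section is the full 18.5×23.5 rectangle (area 434.75 mm²); the cube at (10, 12.5) is absent (z outside [4, 12]); Taking the first minus the rest: starting from the r=3.5 cylinder (38.05 mm²), the 18.5×23.5 cube at (7, 2.5) misses the remaining region (no effect) — area = 38.05 mm². Checking containment: the cross-section at z = 12.48 is a subset of the cross-section at z = 3.36.

entirely on top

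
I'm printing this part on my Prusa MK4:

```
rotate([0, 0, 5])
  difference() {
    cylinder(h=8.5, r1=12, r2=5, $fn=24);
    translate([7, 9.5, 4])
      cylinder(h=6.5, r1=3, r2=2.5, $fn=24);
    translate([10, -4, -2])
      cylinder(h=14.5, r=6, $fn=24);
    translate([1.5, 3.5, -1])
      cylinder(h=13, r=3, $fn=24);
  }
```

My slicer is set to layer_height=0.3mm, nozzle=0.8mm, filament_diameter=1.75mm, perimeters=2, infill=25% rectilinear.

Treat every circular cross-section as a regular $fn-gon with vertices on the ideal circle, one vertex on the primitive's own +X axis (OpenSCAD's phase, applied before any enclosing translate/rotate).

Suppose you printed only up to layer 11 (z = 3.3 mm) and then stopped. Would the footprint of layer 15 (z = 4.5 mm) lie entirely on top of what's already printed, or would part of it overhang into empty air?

entirely on top

Compare the two slices. At z = 3.3: the cone (r1=12→r2=5) has section circumradius 9.282 here — a regular 24-gon (area = (24/2)·9.282²·sin(360°/24) = 267.60 mm²); the cone at (7, 9.5) is not intersected at this z (z outside [4, 10.5]); the r=6 cylinder at (10, -4) gives a regular 24-gon of circumradius 6 (constant along its height) (area = (24/2)·6.000²·sin(360°/24) = 111.81 mm²); the r=3 cylinder at (1.5, 3.5) contributes a regular 24-gon of circumradius 3 (area = (24/2)·3.000²·sin(360°/24) = 27.95 mm²); Subtracting the remaining from the first: starting from the cone (267.60 mm²), the r=6 cylinder at (10, -4) partially overlaps it — only the 31.50 mm² overlap (of its 111.81 mm²) is removed, clipping the outline; the r=3 cylinder at (1.5, 3.5) lies wholly inside it (removes its full 27.95 mm² and its 18.80 mm outline becomes a hole wall) — area = 208.15 mm²; (rotated 5° about Z; rotation is an isometry so areas/perimeters/island counts are preserved). At z = 4.5: the cone contributes a regular 24-gon of circumradius 8.294 (interpolated between r1=12 and r2=5 at t=0.529) (area = (24/2)·8.294²·sin(360°/24) = 213.66 mm²); the cone at (7, 9.5) contributes a regular 24-gon of circumradius 2.962 (interpolated between r1=3 and r2=2.5 at t=0.077) (area = (24/2)·2.962²·sin(360°/24) = 27.24 mm²); the cylinder at (10, -4): section is a regular 24-gon, circumradius r=6 (area = (24/2)·6.000²·sin(360°/24) = 111.81 mm²); the r=3 cylinder at (1.5, 3.5) contributes a regular 24-gon of circumradius 3 (area = (24/2)·3.000²·sin(360°/24) = 27.95 mm²); Taking the first minus the rest: starting from the cone (213.66 mm²), the cone at (7, 9.5) misses the remaining region (no effect); the r=6 cylinder at (10, -4) partially overlaps it — only the 21.43 mm² overlap (of its 111.81 mm²) is removed, clipping the outline; the r=3 cylinder at (1.5, 3.5) lies wholly inside it (removes its full 27.95 mm² and its 18.80 mm outline becomes a hole wall) — area = 164.27 mm²; (whole slice rotated 5° about Z — lengths, areas and connectivity unchanged). Checking containment: the cross-section at z = 4.5 is a subset of the cross-section at z = 3.3.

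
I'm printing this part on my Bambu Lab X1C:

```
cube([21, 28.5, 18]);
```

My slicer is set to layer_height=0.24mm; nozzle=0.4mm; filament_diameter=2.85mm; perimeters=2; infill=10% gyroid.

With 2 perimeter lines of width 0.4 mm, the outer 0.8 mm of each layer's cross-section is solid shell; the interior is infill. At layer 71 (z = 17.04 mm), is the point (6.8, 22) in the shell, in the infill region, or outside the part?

infill

At z = 17.04 mm: the cube is present — its section is the full 21×28.5 rectangle. Overall, the cross-section is a single solid region. The nearest boundary edge runs (21.00, 28.50)→(0.00, 28.50); distance from the point to it = 6.50 mm. The point is inside the cross-section and 6.50 mm from the nearest boundary — more than the 0.8 mm shell width (2 × 0.4), so it's in the infill interior.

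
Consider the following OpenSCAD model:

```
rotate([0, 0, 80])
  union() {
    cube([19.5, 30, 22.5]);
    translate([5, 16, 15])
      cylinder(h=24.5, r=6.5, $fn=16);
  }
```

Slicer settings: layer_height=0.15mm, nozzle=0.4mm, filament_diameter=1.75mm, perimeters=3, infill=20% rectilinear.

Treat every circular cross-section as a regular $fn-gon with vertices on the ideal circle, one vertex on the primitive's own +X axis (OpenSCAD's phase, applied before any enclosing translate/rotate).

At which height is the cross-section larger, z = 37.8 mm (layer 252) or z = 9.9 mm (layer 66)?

layer 66 (z = 9.9 mm)

Layer 252 (z = 37.8): the cube does not reach this height (z outside [0, 22.5]); the r=6.5 cylinder at (5, 16) gives a regular 16-gon of circumradius 6.5 (constant along its height) (area = (16/2)·6.500²·sin(360°/16) = 129.35 mm²); Combining (union): only the r=6.5 cylinder at (5, 16) is present, so the union is just that shape — area = 129.35 mm²; (rotated 80° about Z; rotation is an isometry so areas/perimeters/island counts are preserved). So its area = 129.35 mm². Layer 66 (z = 9.9): the cube is present — its section is the full 19.5×30 rectangle (area 585.00 mm²); the cylinder at (5, 16) does not reach this height (z outside [15, 39.5]); Merging all regions: only the 19.5×30 cube is present, so the union is just that shape — area = 585.00 mm²; (rotated 80° about Z; rotation is an isometry so areas/perimeters/island counts are preserved). So its area = 585.00 mm². Layer 66 is larger (585.00 vs 129.35 mm²).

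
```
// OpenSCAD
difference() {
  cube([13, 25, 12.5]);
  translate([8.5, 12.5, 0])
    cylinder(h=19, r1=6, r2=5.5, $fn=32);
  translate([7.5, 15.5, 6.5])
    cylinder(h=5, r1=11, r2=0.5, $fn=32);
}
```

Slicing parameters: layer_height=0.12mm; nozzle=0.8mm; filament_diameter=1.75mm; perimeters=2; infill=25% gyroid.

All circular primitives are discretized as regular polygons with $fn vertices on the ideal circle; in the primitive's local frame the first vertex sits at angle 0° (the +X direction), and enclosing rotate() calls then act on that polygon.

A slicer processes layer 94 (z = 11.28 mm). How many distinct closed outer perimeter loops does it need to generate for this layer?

At z = 11.28 mm: the cube is present — its section is the full 13×25 rectangle; the cone at (8.5, 12.5) (r1=6→r2=5.5) has section circumradius 5.703 here — a regular 32-gon; the cone at (7.5, 15.5) (r1=11→r2=0.5) has section circumradius 0.962 here — a regular 32-gon; Subtracting the remaining from the first: starting from the 13×25 cube, the cone at (8.5, 12.5) partially overlaps it — only the 95.91 mm² overlap (of its 101.53 mm²) is removed, clipping the outline; the cone at (7.5, 15.5) misses the remaining region (no effect) — 1 connected region. The result has 1 disconnected region.

1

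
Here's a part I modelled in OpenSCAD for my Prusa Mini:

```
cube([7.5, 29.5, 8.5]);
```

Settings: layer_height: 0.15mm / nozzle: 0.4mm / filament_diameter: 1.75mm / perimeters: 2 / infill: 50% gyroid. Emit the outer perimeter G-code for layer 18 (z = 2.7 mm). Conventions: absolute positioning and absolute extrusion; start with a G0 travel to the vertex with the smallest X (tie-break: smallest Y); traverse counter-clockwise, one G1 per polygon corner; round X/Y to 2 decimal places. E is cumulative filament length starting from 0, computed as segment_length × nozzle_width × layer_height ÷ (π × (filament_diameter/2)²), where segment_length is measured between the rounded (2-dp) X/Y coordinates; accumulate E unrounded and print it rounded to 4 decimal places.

G0 X0.00 Y0.00 Z2.70
G1 X7.50 Y0.00 E0.1871
G1 X7.50 Y29.50 E0.9230
G1 X0.00 Y29.50 E1.1101
G1 X0.00 Y0.00 E1.8459

At z = 2.7 mm: the cube (footprint 7.5×29.5) is included at this height. The outline is a single polygon with 4 vertices. Extrusion per mm of travel: 0.4 × 0.15 / (π × 0.875²) = 0.024945. Accumulating E over each segment gives final E = 1.8459.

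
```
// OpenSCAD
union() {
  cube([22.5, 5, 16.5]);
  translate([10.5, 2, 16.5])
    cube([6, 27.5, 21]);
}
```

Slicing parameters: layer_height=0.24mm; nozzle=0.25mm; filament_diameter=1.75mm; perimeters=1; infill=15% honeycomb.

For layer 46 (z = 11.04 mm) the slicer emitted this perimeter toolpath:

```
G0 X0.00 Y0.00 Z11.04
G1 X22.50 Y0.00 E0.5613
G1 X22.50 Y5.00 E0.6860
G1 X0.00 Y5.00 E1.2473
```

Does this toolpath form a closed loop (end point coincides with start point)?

Start point (G0): (0.00, 0.00). End point (last G1): the path does not return to the start — open.

no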